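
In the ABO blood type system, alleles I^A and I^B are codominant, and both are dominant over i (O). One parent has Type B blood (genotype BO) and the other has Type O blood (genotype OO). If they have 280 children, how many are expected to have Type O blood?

Cross: BO × OO
Possible offspring genotypes: 2 BO, 2 OO
Blood type counts: 2 Type B, 2 Type O
Probability of Type O: 2/4 = 1/2
Expected count = 1/2 × 280 = 140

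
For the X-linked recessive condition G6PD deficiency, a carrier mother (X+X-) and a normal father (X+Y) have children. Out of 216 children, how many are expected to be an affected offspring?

Cross: X+X- × X+Y
Offspring: 1 X+X+, 1 X+Y, 1 X+X-, 1 X-Y
Probability of an affected offspring: 1/4
Expected count = 1/4 × 216 = 54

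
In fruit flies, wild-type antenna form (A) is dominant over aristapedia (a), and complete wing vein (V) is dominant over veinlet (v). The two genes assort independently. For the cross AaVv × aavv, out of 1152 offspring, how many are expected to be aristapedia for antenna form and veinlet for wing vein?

Dihybrid cross AaVv × aavv — consider each gene separately:
antenna form: Aa × aa → 2 Aa, 2 aa → 2 A_ : 2 aa (out of 4)
wing vein: Vv × vv → 2 Vv, 2 vv → 2 V_ : 2 vv (out of 4)
Looking for: aristapedia (aa) and veinlet (vv)
P(aristapedia) = 2/4, P(veinlet) = 2/4
P(both) = 2/4 × 2/4 = 4/16 = 1/4
Expected count = 1/4 × 1152 = 288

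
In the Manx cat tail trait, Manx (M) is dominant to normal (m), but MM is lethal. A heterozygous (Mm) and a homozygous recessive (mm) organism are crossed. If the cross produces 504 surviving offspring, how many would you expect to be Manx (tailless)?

Cross: Mm × mm
Punnett square offspring (before lethality): 2 Mm, 2 mm
No MM offspring are produced in this cross.
Manx (tailless): 2 out of 4 → fraction 1/2
Expected count = 1/2 × 504 = 252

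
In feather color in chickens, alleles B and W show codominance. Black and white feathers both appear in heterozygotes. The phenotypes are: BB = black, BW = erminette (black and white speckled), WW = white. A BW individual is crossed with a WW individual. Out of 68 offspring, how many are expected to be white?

Punnett square for BW × WW:
Offspring genotypes: 2 BW, 2 WW
Phenotype counts: 2 erminette (black and white speckled), 2 white
white: 2 out of 4 → fraction 1/2
Expected count = 1/2 × 68 = 34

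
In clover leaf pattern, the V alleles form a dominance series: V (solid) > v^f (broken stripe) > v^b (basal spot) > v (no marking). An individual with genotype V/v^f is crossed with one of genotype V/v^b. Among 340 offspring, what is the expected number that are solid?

Cross: V/v^f × V/v^b
Allele dominance: V > v^f > v^b > v
Offspring genotypes: 1 V/V, 1 V/v^b, 1 V/v^f, 1 v^f/v^b
Phenotype counts: 3 solid, 1 broken stripe
solid: 3 out of 4 → fraction 3/4
Expected count = 3/4 × 340 = 255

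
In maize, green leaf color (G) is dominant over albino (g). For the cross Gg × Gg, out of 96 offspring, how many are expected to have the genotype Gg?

Punnett square for Gg × Gg:
Offspring genotypes: 1 GG, 2 Gg, 1 gg
Total offspring: 4
Count with target: 2
Probability: 2/4 = 1/2
Expected count = 1/2 × 96 = 48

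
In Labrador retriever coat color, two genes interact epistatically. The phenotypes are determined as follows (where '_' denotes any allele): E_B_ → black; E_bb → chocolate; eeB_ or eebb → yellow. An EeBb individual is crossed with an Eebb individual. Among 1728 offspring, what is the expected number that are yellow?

Cross: EeBb × Eebb — consider each gene separately:
E gene: Ee × Ee → 1 EE, 2 Ee, 1 ee → 3 E_ : 1 ee (out of 4)
B gene: Bb × bb → 2 Bb, 2 bb → 2 B_ : 2 bb (out of 4)
Genotype classes (out of 4 × 4 = 16): E_B_ = 3×2 = 6; E_bb = 3×2 = 6; eeB_ = 1×2 = 2; eebb = 1×2 = 2
Apply the phenotype rules: E_B_ (6) → black; E_bb (6) → chocolate; eeB_ (2) + eebb (2) → yellow
Phenotype counts (out of 16): 6 black, 6 chocolate, 4 yellow
yellow: 4 out of 16 → fraction 1/4
Expected count = 1/4 × 1728 = 432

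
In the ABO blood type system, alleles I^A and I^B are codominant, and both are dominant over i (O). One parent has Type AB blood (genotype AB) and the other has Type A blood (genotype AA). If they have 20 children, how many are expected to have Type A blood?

Cross: AB × AA
Possible offspring genotypes: 2 AA, 2 AB
Blood type counts: 2 Type A, 2 Type AB
Probability of Type A: 2/4 = 1/2
Expected count = 1/2 × 20 = 10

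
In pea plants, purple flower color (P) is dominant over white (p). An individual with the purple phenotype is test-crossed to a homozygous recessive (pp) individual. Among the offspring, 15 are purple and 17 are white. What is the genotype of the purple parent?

Test cross: ? × pp
Offspring: 15 purple, 17 white — approximately 1:1.
A 1:1 ratio in a test cross indicates the unknown parent is heterozygous (Pp).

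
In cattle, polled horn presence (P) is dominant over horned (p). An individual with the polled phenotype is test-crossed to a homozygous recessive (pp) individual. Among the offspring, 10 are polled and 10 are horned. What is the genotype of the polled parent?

Test cross: ? × pp
Offspring: 10 polled, 10 horned — approximately 1:1.
A 1:1 ratio in a test cross indicates the unknown parent is heterozygous (Pp).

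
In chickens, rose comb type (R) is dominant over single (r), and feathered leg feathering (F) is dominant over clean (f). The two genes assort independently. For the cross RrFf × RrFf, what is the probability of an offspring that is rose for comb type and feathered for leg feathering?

Dihybrid cross RrFf × RrFf — consider each gene separately:
comb type: Rr × Rr → 1 RR, 2 Rr, 1 rr → 3 R_ : 1 rr (out of 4)
leg feathering: Ff × Ff → 1 FF, 2 Ff, 1 ff → 3 F_ : 1 ff (out of 4)
Looking for: rose (R_) and feathered (F_)
P(rose) = 3/4, P(feathered) = 3/4
P(both) = 3/4 × 3/4 = 9/16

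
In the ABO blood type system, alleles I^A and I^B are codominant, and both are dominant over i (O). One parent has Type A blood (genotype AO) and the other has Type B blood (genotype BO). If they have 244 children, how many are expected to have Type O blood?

Cross: AO × BO
Possible offspring genotypes: 1 AB, 1 AO, 1 BO, 1 OO
Blood type counts: 1 Type AB, 1 Type A, 1 Type B, 1 Type O
Probability of Type O: 1/4
Expected count = 1/4 × 244 = 61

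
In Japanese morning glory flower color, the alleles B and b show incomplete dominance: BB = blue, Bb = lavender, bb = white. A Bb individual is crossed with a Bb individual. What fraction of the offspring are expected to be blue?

Punnett square for Bb × Bb:
Offspring genotypes: 1 BB, 2 Bb, 1 bb
Phenotype counts: 1 blue, 2 lavender, 1 white
blue: 1 out of 4
Probability: 1/4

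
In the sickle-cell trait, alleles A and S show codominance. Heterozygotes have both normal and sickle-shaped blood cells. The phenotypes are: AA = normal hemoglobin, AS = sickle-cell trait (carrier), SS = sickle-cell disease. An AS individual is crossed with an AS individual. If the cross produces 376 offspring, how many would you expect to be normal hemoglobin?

Punnett square for AS × AS:
Offspring genotypes: 1 AA, 2 AS, 1 SS
Phenotype counts: 1 normal hemoglobin, 2 sickle-cell trait (carrier), 1 sickle-cell disease
normal hemoglobin: 1 out of 4 → fraction 1/4
Expected count = 1/4 × 376 = 94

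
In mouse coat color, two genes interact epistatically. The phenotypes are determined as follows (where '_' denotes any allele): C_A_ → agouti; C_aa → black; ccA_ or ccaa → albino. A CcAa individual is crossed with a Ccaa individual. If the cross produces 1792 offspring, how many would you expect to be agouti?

Cross: CcAa × Ccaa — consider each gene separately:
C gene: Cc × Cc → 1 CC, 2 Cc, 1 cc → 3 C_ : 1 cc (out of 4)
A gene: Aa × aa → 2 Aa, 2 aa → 2 A_ : 2 aa (out of 4)
Genotype classes (out of 4 × 4 = 16): C_A_ = 3×2 = 6; C_aa = 3×2 = 6; ccA_ = 1×2 = 2; ccaa = 1×2 = 2
Apply the phenotype rules: C_A_ (6) → agouti; C_aa (6) → black; ccA_ (2) + ccaa (2) → albino
Phenotype counts (out of 16): 6 agouti, 6 black, 4 albino
agouti: 6 out of 16 → fraction 3/8
Expected count = 3/8 × 1792 = 672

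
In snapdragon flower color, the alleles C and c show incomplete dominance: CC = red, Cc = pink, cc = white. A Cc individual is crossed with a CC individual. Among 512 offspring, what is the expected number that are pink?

Punnett square for Cc × CC:
Offspring genotypes: 2 CC, 2 Cc
Phenotype counts: 2 red, 2 pink
pink: 2 out of 4 → fraction 1/2
Expected count = 1/2 × 512 = 256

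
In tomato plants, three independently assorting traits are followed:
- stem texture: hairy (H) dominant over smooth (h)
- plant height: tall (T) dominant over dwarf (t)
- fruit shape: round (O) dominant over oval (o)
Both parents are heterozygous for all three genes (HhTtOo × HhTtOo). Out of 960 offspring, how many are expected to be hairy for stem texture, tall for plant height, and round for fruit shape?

Trihybrid cross: HhTtOo × HhTtOo
Each trait segregates independently with a 3:1 phenotypic ratio, so each gene contributes 3/4 (dominant) or 1/4 (recessive).
Target: hairy (stem texture), tall (plant height), round (fruit shape)
Probability = product of independent per-trait probabilities
= 3/4 × 3/4 × 3/4 = 27/64
Expected count = 27/64 × 960 = 405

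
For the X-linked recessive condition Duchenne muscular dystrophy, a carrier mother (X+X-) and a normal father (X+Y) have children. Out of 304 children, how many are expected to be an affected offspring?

Cross: X+X- × X+Y
Offspring: 1 X+X+, 1 X+Y, 1 X+X-, 1 X-Y
Probability of an affected offspring: 1/4
Expected count = 1/4 × 304 = 76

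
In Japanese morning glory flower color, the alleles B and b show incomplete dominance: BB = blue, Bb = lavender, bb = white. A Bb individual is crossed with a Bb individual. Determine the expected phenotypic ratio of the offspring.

Punnett square for Bb × Bb:
Offspring genotypes: 1 BB, 2 Bb, 1 bb
Phenotype counts: 1 blue, 2 lavender, 1 white
Ratio: 1 blue : 2 lavender : 1 white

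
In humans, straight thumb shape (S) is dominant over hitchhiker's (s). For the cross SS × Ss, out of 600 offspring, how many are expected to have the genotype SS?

Punnett square for SS × Ss:
Offspring genotypes: 2 SS, 2 Ss
Total offspring: 4
Count with target: 2
Probability: 2/4 = 1/2
Expected count = 1/2 × 600 = 300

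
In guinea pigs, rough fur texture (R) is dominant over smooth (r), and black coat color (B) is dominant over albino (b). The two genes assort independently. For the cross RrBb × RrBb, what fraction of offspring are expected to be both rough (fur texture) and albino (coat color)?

Dihybrid cross RrBb × RrBb — consider each gene separately:
fur texture: Rr × Rr → 1 RR, 2 Rr, 1 rr → 3 R_ : 1 rr (out of 4)
coat color: Bb × Bb → 1 BB, 2 Bb, 1 bb → 3 B_ : 1 bb (out of 4)
Looking for: rough (R_) and albino (bb)
P(rough) = 3/4, P(albino) = 1/4
P(both) = 3/4 × 1/4 = 3/16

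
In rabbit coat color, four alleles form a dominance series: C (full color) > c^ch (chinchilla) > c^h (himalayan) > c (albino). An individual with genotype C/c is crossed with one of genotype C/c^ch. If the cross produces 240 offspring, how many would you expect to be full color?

Cross: C/c × C/c^ch
Allele dominance: C > c^ch > c^h > c
Offspring genotypes: 1 C/C, 1 C/c^ch, 1 C/c, 1 c^ch/c
Phenotype counts: 3 full color, 1 chinchilla
full color: 3 out of 4 → fraction 3/4
Expected count = 3/4 × 240 = 180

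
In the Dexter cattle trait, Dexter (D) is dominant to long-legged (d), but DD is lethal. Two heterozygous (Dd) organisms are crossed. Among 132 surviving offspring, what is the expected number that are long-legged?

Cross: Dd × Dd
Punnett square offspring (before lethality): 1 DD, 2 Dd, 1 dd
The DD genotype is lethal (embryos die); surviving offspring: 2 Dd, 1 dd
long-legged: 1 out of 3 → fraction 1/3
Expected count = 1/3 × 132 = 44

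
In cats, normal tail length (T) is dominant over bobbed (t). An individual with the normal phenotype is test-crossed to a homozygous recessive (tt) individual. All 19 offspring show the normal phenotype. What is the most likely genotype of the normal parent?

Test cross: ? × tt
All offspring are normal.
If the unknown parent were heterozygous (Tt), about half of 19 offspring would be bobbed; none are. The unknown parent is most likely homozygous dominant (TT).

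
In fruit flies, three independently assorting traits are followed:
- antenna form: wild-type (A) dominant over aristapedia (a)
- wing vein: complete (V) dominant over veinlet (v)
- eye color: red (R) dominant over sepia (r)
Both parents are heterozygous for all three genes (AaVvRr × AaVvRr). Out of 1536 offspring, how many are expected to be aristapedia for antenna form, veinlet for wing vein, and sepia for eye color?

Trihybrid cross: AaVvRr × AaVvRr
Each trait segregates independently with a 3:1 phenotypic ratio, so each gene contributes 3/4 (dominant) or 1/4 (recessive).
Target: aristapedia (antenna form), veinlet (wing vein), sepia (eye color)
Probability = product of independent per-trait probabilities
= 1/4 × 1/4 × 1/4 = 1/64
Expected count = 1/64 × 1536 = 24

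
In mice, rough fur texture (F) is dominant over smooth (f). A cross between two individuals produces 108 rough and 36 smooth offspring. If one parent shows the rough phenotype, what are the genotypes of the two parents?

Observed offspring: 108 rough, 36 smooth
The observed ratio simplifies to 3:1. Smooth (ff) offspring appear, so each parent must contribute one f allele. The parent stated to show rough carries F, so it is Ff. The other parent is then either Ff or ff: Ff × ff would give a 1:1 split, whereas Ff × Ff gives 3:1 — matching the data. So both parents are heterozygous (Ff × Ff).
Parent genotypes: Ff × Ff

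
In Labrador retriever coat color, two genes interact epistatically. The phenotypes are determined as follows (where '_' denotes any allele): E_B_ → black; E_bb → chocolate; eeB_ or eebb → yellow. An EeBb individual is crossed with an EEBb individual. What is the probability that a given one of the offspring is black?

Cross: EeBb × EEBb — consider each gene separately:
E gene: Ee × EE → 2 EE, 2 Ee → 4 E_ (out of 4)
B gene: Bb × Bb → 1 BB, 2 Bb, 1 bb → 3 B_ : 1 bb (out of 4)
Genotype classes (out of 4 × 4 = 16): E_B_ = 4×3 = 12; E_bb = 4×1 = 4
Apply the phenotype rules: E_B_ (12) → black; E_bb (4) → chocolate
Phenotype counts (out of 16): 12 black, 4 chocolate
black: 12 out of 16
Probability: 12/16 = 3/4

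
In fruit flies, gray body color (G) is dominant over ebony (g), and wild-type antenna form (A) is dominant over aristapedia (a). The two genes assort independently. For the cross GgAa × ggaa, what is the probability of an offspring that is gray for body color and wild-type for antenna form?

Dihybrid cross GgAa × ggaa — consider each gene separately:
body color: Gg × gg → 2 Gg, 2 gg → 2 G_ : 2 gg (out of 4)
antenna form: Aa × aa → 2 Aa, 2 aa → 2 A_ : 2 aa (out of 4)
Looking for: gray (G_) and wild-type (A_)
P(gray) = 2/4, P(wild-type) = 2/4
P(both) = 2/4 × 2/4 = 4/16 = 1/4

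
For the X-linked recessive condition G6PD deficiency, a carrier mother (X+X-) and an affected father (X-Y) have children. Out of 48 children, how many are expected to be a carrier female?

Cross: X+X- × X-Y
Offspring: 1 X+X-, 1 X+Y, 1 X-X-, 1 X-Y
Probability of a carrier female: 1/4
Expected count = 1/4 × 48 = 12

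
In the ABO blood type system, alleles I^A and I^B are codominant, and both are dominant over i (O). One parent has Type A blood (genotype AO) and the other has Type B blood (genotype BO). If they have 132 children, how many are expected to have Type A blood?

Cross: AO × BO
Possible offspring genotypes: 1 AB, 1 AO, 1 BO, 1 OO
Blood type counts: 1 Type AB, 1 Type A, 1 Type B, 1 Type O
Probability of Type A: 1/4
Expected count = 1/4 × 132 = 33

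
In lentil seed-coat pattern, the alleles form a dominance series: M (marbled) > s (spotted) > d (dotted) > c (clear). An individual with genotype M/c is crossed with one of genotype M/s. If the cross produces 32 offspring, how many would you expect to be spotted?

Cross: M/c × M/s
Allele dominance: M > s > d > c
Offspring genotypes: 1 M/M, 1 M/s, 1 M/c, 1 s/c
Phenotype counts: 3 marbled, 1 spotted
spotted: 1 out of 4 → fraction 1/4
Expected count = 1/4 × 32 = 8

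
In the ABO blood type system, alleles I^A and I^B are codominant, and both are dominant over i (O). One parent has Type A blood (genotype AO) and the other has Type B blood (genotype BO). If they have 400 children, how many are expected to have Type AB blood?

Cross: AO × BO
Possible offspring genotypes: 1 AB, 1 AO, 1 BO, 1 OO
Blood type counts: 1 Type AB, 1 Type A, 1 Type B, 1 Type O
Probability of Type AB: 1/4
Expected count = 1/4 × 400 = 100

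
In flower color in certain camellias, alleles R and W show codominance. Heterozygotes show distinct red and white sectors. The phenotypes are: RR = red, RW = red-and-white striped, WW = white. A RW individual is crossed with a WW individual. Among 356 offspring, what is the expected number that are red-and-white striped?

Punnett square for RW × WW:
Offspring genotypes: 2 RW, 2 WW
Phenotype counts: 2 red-and-white striped, 2 white
red-and-white striped: 2 out of 4 → fraction 1/2
Expected count = 1/2 × 356 = 178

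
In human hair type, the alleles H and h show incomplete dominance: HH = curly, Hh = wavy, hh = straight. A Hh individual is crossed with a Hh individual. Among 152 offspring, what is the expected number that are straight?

Punnett square for Hh × Hh:
Offspring genotypes: 1 HH, 2 Hh, 1 hh
Phenotype counts: 1 curly, 2 wavy, 1 straight
straight: 1 out of 4 → fraction 1/4
Expected count = 1/4 × 152 = 38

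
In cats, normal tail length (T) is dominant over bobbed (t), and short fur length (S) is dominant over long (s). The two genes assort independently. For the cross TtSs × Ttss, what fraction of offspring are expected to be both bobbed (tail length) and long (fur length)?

Dihybrid cross TtSs × Ttss — consider each gene separately:
tail length: Tt × Tt → 1 TT, 2 Tt, 1 tt → 3 T_ : 1 tt (out of 4)
fur length: Ss × ss → 2 Ss, 2 ss → 2 S_ : 2 ss (out of 4)
Looking for: bobbed (tt) and long (ss)
P(bobbed) = 1/4, P(long) = 2/4
P(both) = 1/4 × 2/4 = 2/16 = 1/8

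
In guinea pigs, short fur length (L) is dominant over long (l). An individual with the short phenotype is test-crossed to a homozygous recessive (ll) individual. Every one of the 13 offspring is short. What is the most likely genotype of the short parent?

Test cross: ? × ll
All offspring are short.
If the unknown parent were heterozygous (Ll), about half of 13 offspring would be long; none are. The unknown parent is most likely homozygous dominant (LL).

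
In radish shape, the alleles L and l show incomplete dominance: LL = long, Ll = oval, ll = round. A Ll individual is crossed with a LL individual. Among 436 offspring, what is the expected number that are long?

Punnett square for Ll × LL:
Offspring genotypes: 2 LL, 2 Ll
Phenotype counts: 2 long, 2 oval
long: 2 out of 4 → fraction 1/2
Expected count = 1/2 × 436 = 218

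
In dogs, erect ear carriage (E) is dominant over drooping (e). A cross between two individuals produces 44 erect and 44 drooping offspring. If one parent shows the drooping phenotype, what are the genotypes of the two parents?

Observed offspring: 44 erect, 44 drooping
The observed ratio simplifies to 1:1. One parent shows drooping, so its genotype must be ee. A 1:1 offspring split requires the other parent to be heterozygous (Ee).
Parent genotypes: ee × Ee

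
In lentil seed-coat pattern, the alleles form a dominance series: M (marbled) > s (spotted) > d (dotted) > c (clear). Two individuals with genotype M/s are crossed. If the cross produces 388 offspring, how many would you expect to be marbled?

Cross: M/s × M/s
Allele dominance: M > s > d > c
Offspring genotypes: 1 M/M, 2 M/s, 1 s/s
Phenotype counts: 3 marbled, 1 spotted
marbled: 3 out of 4 → fraction 3/4
Expected count = 3/4 × 388 = 291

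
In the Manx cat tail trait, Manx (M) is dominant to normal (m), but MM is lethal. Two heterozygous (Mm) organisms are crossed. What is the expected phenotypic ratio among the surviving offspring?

Cross: Mm × Mm
Punnett square offspring (before lethality): 1 MM, 2 Mm, 1 mm
The MM genotype is lethal (embryos die); surviving offspring: 2 Mm, 1 mm
Ratio: 2 Manx (tailless) : 1 normal-tailed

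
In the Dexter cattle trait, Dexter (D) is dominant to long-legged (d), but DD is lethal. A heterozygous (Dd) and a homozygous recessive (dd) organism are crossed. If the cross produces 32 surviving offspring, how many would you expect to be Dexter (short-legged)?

Cross: Dd × dd
Punnett square offspring (before lethality): 2 Dd, 2 dd
No DD offspring are produced in this cross.
Dexter (short-legged): 2 out of 4 → fraction 1/2
Expected count = 1/2 × 32 = 16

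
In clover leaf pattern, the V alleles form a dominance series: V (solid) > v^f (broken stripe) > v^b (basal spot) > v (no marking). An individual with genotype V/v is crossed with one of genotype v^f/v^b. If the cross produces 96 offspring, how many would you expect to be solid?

Cross: V/v × v^f/v^b
Allele dominance: V > v^f > v^b > v
Offspring genotypes: 1 V/v^f, 1 V/v^b, 1 v^f/v, 1 v^b/v
Phenotype counts: 2 solid, 1 broken stripe, 1 basal spot
solid: 2 out of 4 → fraction 1/2
Expected count = 1/2 × 96 = 48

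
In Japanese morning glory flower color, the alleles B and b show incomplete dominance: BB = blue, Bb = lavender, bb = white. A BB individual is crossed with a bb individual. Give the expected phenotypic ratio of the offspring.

Punnett square for BB × bb:
Offspring genotypes: 4 Bb
Phenotype counts: 4 lavender
Ratio: all lavender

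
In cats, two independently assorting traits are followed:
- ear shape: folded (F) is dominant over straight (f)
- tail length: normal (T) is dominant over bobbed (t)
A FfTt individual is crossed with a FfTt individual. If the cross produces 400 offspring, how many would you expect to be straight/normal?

Dihybrid cross FfTt × FfTt — consider each gene separately:
ear shape: Ff × Ff → 1 FF, 2 Ff, 1 ff → 3 F_ : 1 ff (out of 4)
tail length: Tt × Tt → 1 TT, 2 Tt, 1 tt → 3 T_ : 1 tt (out of 4)
Combine (counts out of 4 × 4 = 16): folded/normal (F_T_) = 3×3 = 9; folded/bobbed (F_tt) = 3×1 = 3; straight/normal (ffT_) = 1×3 = 3; straight/bobbed (fftt) = 1×1 = 1
Phenotype counts (out of 16): 9 folded/normal, 3 folded/bobbed, 3 straight/normal, 1 straight/bobbed
straight/normal: 3 out of 16 → fraction 3/16
Expected count = 3/16 × 400 = 75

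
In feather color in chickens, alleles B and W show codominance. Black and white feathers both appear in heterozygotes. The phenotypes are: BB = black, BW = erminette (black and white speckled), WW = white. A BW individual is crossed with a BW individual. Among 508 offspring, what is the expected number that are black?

Punnett square for BW × BW:
Offspring genotypes: 1 BB, 2 BW, 1 WW
Phenotype counts: 1 black, 2 erminette (black and white speckled), 1 white
black: 1 out of 4 → fraction 1/4
Expected count = 1/4 × 508 = 127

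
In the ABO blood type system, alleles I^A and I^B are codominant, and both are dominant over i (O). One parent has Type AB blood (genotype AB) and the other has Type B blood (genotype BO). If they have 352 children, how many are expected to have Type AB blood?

Cross: AB × BO
Possible offspring genotypes: 1 AB, 1 AO, 1 BB, 1 BO
Blood type counts: 1 Type AB, 1 Type A, 2 Type B
Probability of Type AB: 1/4
Expected count = 1/4 × 352 = 88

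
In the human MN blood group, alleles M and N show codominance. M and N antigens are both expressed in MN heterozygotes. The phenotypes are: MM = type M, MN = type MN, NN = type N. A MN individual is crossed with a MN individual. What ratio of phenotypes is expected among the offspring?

Punnett square for MN × MN:
Offspring genotypes: 1 MM, 2 MN, 1 NN
Phenotype counts: 1 type M, 2 type MN, 1 type N
Ratio: 1 type M : 2 type MN : 1 type N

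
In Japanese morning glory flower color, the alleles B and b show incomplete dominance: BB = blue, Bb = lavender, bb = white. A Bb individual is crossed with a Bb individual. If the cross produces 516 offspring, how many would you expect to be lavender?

Punnett square for Bb × Bb:
Offspring genotypes: 1 BB, 2 Bb, 1 bb
Phenotype counts: 1 blue, 2 lavender, 1 white
lavender: 2 out of 4 → fraction 1/2
Expected count = 1/2 × 516 = 258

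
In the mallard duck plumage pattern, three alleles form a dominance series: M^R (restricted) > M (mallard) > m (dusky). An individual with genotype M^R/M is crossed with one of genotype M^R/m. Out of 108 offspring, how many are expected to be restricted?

Cross: M^R/M × M^R/m
Allele dominance: M^R > M > m
Offspring genotypes: 1 M^R/M^R, 1 M^R/m, 1 M^R/M, 1 M/m
Phenotype counts: 3 restricted, 1 mallard
restricted: 3 out of 4 → fraction 3/4
Expected count = 3/4 × 108 = 81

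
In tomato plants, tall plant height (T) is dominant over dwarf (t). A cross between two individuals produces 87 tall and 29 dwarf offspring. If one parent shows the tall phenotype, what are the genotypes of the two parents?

Observed offspring: 87 tall, 29 dwarf
The observed ratio simplifies to 3:1. Dwarf (tt) offspring appear, so each parent must contribute one t allele. The parent stated to show tall carries T, so it is Tt. The other parent is then either Tt or tt: Tt × tt would give a 1:1 split, whereas Tt × Tt gives 3:1 — matching the data. So both parents are heterozygous (Tt × Tt).
Parent genotypes: Tt × Tt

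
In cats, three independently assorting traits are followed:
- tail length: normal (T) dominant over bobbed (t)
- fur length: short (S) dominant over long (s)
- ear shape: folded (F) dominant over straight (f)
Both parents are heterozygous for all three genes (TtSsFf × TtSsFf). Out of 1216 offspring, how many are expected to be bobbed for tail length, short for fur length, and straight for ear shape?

Trihybrid cross: TtSsFf × TtSsFf
Each trait segregates independently with a 3:1 phenotypic ratio, so each gene contributes 3/4 (dominant) or 1/4 (recessive).
Target: bobbed (tail length), short (fur length), straight (ear shape)
Probability = product of independent per-trait probabilities
= 1/4 × 3/4 × 1/4 = 3/64
Expected count = 3/64 × 1216 = 57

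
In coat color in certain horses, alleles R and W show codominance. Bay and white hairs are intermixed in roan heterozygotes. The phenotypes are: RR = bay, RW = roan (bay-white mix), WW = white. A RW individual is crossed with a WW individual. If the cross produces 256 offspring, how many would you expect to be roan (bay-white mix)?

Punnett square for RW × WW:
Offspring genotypes: 2 RW, 2 WW
Phenotype counts: 2 roan (bay-white mix), 2 white
roan (bay-white mix): 2 out of 4 → fraction 1/2
Expected count = 1/2 × 256 = 128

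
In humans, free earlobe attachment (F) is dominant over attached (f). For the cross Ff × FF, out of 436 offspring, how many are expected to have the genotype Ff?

Punnett square for Ff × FF:
Offspring genotypes: 2 FF, 2 Ff
Total offspring: 4
Count with target: 2
Probability: 2/4 = 1/2
Expected count = 1/2 × 436 = 218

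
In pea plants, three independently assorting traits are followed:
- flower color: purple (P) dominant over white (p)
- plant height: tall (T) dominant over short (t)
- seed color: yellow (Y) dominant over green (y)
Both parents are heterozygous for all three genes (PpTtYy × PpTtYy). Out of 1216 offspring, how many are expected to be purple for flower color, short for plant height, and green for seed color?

Trihybrid cross: PpTtYy × PpTtYy
Each trait segregates independently with a 3:1 phenotypic ratio, so each gene contributes 3/4 (dominant) or 1/4 (recessive).
Target: purple (flower color), short (plant height), green (seed color)
Probability = product of independent per-trait probabilities
= 3/4 × 1/4 × 1/4 = 3/64
Expected count = 3/64 × 1216 = 57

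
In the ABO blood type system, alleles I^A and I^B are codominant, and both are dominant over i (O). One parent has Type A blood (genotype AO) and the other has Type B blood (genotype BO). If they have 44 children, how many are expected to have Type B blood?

Cross: AO × BO
Possible offspring genotypes: 1 AB, 1 AO, 1 BO, 1 OO
Blood type counts: 1 Type AB, 1 Type A, 1 Type B, 1 Type O
Probability of Type B: 1/4
Expected count = 1/4 × 44 = 11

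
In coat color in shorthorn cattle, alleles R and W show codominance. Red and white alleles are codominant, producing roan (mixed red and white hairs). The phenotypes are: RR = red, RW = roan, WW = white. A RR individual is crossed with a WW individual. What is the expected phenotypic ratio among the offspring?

Punnett square for RR × WW:
Offspring genotypes: 4 RW
Phenotype counts: 4 roan
Ratio: all roan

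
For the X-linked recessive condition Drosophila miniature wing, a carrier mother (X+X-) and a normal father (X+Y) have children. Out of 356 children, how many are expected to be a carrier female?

Cross: X+X- × X+Y
Offspring: 1 X+X+, 1 X+Y, 1 X+X-, 1 X-Y
Probability of a carrier female: 1/4
Expected count = 1/4 × 356 = 89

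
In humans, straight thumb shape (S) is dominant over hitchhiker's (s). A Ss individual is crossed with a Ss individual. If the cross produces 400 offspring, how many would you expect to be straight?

Punnett square for Ss × Ss:
Offspring genotypes: 1 SS, 2 Ss, 1 ss
straight: 3, hitchhiker's: 1
straight: 3 out of 4 → fraction 3/4
Expected count = 3/4 × 400 = 300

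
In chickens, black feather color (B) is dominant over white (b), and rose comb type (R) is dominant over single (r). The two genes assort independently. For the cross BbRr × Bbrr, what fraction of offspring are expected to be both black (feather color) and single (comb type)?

Dihybrid cross BbRr × Bbrr — consider each gene separately:
feather color: Bb × Bb → 1 BB, 2 Bb, 1 bb → 3 B_ : 1 bb (out of 4)
comb type: Rr × rr → 2 Rr, 2 rr → 2 R_ : 2 rr (out of 4)
Looking for: black (B_) and single (rr)
P(black) = 3/4, P(single) = 2/4
P(both) = 3/4 × 2/4 = 6/16 = 3/8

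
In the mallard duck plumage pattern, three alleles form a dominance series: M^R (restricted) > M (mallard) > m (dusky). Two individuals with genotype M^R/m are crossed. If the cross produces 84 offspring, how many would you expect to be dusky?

Cross: M^R/m × M^R/m
Allele dominance: M^R > M > m
Offspring genotypes: 1 M^R/M^R, 2 M^R/m, 1 m/m
Phenotype counts: 3 restricted, 1 dusky
dusky: 1 out of 4 → fraction 1/4
Expected count = 1/4 × 84 = 21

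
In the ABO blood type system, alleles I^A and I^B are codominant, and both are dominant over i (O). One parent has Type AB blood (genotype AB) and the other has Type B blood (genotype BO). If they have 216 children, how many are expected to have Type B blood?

Cross: AB × BO
Possible offspring genotypes: 1 AB, 1 AO, 1 BB, 1 BO
Blood type counts: 1 Type AB, 1 Type A, 2 Type B
Probability of Type B: 2/4 = 1/2
Expected count = 1/2 × 216 = 108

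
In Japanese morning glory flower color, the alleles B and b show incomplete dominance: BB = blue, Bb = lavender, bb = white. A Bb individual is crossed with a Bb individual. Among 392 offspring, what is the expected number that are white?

Punnett square for Bb × Bb:
Offspring genotypes: 1 BB, 2 Bb, 1 bb
Phenotype counts: 1 blue, 2 lavender, 1 white
white: 1 out of 4 → fraction 1/4
Expected count = 1/4 × 392 = 98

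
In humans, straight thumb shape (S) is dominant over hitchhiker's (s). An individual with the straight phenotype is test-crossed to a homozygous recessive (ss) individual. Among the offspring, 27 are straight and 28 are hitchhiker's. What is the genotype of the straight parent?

Test cross: ? × ss
Offspring: 27 straight, 28 hitchhiker's — approximately 1:1.
A 1:1 ratio in a test cross indicates the unknown parent is heterozygous (Ss).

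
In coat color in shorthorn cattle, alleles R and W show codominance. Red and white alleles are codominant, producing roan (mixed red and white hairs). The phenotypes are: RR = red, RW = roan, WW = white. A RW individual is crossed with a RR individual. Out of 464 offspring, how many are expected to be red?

Punnett square for RW × RR:
Offspring genotypes: 2 RR, 2 RW
Phenotype counts: 2 red, 2 roan
red: 2 out of 4 → fraction 1/2
Expected count = 1/2 × 464 = 232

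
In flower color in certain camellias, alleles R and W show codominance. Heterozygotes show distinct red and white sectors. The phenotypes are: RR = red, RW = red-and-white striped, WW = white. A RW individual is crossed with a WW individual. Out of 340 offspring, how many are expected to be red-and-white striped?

Punnett square for RW × WW:
Offspring genotypes: 2 RW, 2 WW
Phenotype counts: 2 red-and-white striped, 2 white
red-and-white striped: 2 out of 4 → fraction 1/2
Expected count = 1/2 × 340 = 170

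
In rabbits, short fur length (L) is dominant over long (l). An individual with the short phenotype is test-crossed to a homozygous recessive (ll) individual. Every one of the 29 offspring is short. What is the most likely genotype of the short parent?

Test cross: ? × ll
All offspring are short.
If the unknown parent were heterozygous (Ll), about half of 29 offspring would be long; none are. The unknown parent is most likely homozygous dominant (LL).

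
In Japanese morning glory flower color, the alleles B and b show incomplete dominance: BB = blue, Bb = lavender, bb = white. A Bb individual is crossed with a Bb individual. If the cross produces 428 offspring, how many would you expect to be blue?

Punnett square for Bb × Bb:
Offspring genotypes: 1 BB, 2 Bb, 1 bb
Phenotype counts: 1 blue, 2 lavender, 1 white
blue: 1 out of 4 → fraction 1/4
Expected count = 1/4 × 428 = 107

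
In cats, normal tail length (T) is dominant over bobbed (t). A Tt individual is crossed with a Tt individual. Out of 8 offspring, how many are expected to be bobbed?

Punnett square for Tt × Tt:
Offspring genotypes: 1 TT, 2 Tt, 1 tt
normal: 3, bobbed: 1
bobbed: 1 out of 4 → fraction 1/4
Expected count = 1/4 × 8 = 2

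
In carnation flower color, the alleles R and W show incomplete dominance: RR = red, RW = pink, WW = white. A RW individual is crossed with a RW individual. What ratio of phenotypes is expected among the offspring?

Punnett square for RW × RW:
Offspring genotypes: 1 RR, 2 RW, 1 WW
Phenotype counts: 1 red, 2 pink, 1 white
Ratio: 1 red : 2 pink : 1 white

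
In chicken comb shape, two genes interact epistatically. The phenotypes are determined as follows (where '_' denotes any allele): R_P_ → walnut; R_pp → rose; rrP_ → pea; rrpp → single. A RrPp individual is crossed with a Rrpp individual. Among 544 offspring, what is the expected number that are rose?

Cross: RrPp × Rrpp — consider each gene separately:
R gene: Rr × Rr → 1 RR, 2 Rr, 1 rr → 3 R_ : 1 rr (out of 4)
P gene: Pp × pp → 2 Pp, 2 pp → 2 P_ : 2 pp (out of 4)
Genotype classes (out of 4 × 4 = 16): R_P_ = 3×2 = 6; R_pp = 3×2 = 6; rrP_ = 1×2 = 2; rrpp = 1×2 = 2
Apply the phenotype rules: R_P_ (6) → walnut; R_pp (6) → rose; rrP_ (2) → pea; rrpp (2) → single
Phenotype counts (out of 16): 6 walnut, 6 rose, 2 pea, 2 single
rose: 6 out of 16 → fraction 3/8
Expected count = 3/8 × 544 = 204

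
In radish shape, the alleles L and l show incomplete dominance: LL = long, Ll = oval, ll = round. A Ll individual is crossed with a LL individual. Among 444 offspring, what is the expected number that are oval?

Punnett square for Ll × LL:
Offspring genotypes: 2 LL, 2 Ll
Phenotype counts: 2 long, 2 oval
oval: 2 out of 4 → fraction 1/2
Expected count = 1/2 × 444 = 222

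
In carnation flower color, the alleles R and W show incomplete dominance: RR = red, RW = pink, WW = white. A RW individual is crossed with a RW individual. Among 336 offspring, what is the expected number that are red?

Punnett square for RW × RW:
Offspring genotypes: 1 RR, 2 RW, 1 WW
Phenotype counts: 1 red, 2 pink, 1 white
red: 1 out of 4 → fraction 1/4
Expected count = 1/4 × 336 = 84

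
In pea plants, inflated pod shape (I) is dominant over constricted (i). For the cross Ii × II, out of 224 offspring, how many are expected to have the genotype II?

Punnett square for Ii × II:
Offspring genotypes: 2 II, 2 Ii
Total offspring: 4
Count with target: 2
Probability: 2/4 = 1/2
Expected count = 1/2 × 224 = 112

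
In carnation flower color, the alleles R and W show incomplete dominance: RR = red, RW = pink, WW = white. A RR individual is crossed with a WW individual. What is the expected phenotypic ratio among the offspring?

Punnett square for RR × WW:
Offspring genotypes: 4 RW
Phenotype counts: 4 pink
Ratio: all pink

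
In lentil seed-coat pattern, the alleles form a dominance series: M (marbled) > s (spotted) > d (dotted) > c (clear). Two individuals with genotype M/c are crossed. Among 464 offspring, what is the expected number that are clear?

Cross: M/c × M/c
Allele dominance: M > s > d > c
Offspring genotypes: 1 M/M, 2 M/c, 1 c/c
Phenotype counts: 3 marbled, 1 clear
clear: 1 out of 4 → fraction 1/4
Expected count = 1/4 × 464 = 116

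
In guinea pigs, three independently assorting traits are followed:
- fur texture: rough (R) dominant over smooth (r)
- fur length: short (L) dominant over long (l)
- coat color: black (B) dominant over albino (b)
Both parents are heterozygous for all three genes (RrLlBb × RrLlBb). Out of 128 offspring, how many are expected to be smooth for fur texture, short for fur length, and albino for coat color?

Trihybrid cross: RrLlBb × RrLlBb
Each trait segregates independently with a 3:1 phenotypic ratio, so each gene contributes 3/4 (dominant) or 1/4 (recessive).
Target: smooth (fur texture), short (fur length), albino (coat color)
Probability = product of independent per-trait probabilities
= 1/4 × 3/4 × 1/4 = 3/64
Expected count = 3/64 × 128 = 6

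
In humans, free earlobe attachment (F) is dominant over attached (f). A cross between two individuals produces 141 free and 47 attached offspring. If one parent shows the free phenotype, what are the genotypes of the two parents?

Observed offspring: 141 free, 47 attached
The observed ratio simplifies to 3:1. Attached (ff) offspring appear, so each parent must contribute one f allele. The parent stated to show free carries F, so it is Ff. The other parent is then either Ff or ff: Ff × ff would give a 1:1 split, whereas Ff × Ff gives 3:1 — matching the data. So both parents are heterozygous (Ff × Ff).
Parent genotypes: Ff × Ff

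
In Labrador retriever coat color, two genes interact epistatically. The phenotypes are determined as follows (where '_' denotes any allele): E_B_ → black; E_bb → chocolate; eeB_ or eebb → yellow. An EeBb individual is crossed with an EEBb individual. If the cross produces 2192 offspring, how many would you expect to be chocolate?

Cross: EeBb × EEBb — consider each gene separately:
E gene: Ee × EE → 2 EE, 2 Ee → 4 E_ (out of 4)
B gene: Bb × Bb → 1 BB, 2 Bb, 1 bb → 3 B_ : 1 bb (out of 4)
Genotype classes (out of 4 × 4 = 16): E_B_ = 4×3 = 12; E_bb = 4×1 = 4
Apply the phenotype rules: E_B_ (12) → black; E_bb (4) → chocolate
Phenotype counts (out of 16): 12 black, 4 chocolate
chocolate: 4 out of 16 → fraction 1/4
Expected count = 1/4 × 2192 = 548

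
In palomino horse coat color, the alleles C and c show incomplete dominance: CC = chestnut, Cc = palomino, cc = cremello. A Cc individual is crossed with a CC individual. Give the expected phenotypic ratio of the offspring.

Punnett square for Cc × CC:
Offspring genotypes: 2 CC, 2 Cc
Phenotype counts: 2 chestnut, 2 palomino
Ratio: 1 chestnut : 1 palomino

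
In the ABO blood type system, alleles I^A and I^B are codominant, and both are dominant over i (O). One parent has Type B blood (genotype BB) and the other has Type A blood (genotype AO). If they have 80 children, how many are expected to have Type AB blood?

Cross: BB × AO
Possible offspring genotypes: 2 AB, 2 BO
Blood type counts: 2 Type AB, 2 Type B
Probability of Type AB: 2/4 = 1/2
Expected count = 1/2 × 80 = 40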